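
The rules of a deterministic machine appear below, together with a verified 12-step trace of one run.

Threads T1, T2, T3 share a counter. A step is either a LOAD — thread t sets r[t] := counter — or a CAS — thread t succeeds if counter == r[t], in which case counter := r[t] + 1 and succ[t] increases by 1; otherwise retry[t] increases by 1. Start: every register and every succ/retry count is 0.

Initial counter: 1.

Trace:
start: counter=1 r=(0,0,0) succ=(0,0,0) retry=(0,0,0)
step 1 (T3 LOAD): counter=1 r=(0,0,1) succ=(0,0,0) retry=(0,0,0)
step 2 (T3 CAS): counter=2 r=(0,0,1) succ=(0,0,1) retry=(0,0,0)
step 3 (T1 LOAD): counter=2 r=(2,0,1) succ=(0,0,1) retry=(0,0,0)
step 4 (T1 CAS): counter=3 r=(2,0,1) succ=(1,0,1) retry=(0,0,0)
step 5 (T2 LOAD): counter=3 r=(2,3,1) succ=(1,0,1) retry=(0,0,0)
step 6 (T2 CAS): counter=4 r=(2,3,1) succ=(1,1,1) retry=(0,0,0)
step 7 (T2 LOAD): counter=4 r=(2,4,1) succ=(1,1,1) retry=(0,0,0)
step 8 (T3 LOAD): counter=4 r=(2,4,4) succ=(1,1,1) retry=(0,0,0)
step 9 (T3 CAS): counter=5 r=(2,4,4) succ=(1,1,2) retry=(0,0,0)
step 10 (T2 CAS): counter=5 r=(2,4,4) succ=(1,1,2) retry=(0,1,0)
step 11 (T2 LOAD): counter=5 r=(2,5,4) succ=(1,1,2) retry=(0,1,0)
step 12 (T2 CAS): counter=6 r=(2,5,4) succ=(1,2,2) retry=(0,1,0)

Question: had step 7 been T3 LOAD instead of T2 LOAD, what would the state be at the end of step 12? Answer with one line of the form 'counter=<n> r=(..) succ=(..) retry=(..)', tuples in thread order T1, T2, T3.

counter=6 r=(2,5,4) succ=(1,2,2) retry=(0,1,0)

(re-executing from step 7 with the substitution; state before step 7: counter=4 r=(2,3,1) succ=(1,1,1) retry=(0,0,0))
step 7 (T3 LOAD): counter=4 r=(2,3,4) succ=(1,1,1) retry=(0,0,0)
step 8 (T3 LOAD): counter=4 r=(2,3,4) succ=(1,1,1) retry=(0,0,0)
step 9 (T3 CAS): counter=5 r=(2,3,4) succ=(1,1,2) retry=(0,0,0)
step 10 (T2 CAS): counter=5 r=(2,3,4) succ=(1,1,2) retry=(0,1,0)
step 11 (T2 LOAD): counter=5 r=(2,5,4) succ=(1,1,2) retry=(0,1,0)
step 12 (T2 CAS): counter=6 r=(2,5,4) succ=(1,2,2) retry=(0,1,0)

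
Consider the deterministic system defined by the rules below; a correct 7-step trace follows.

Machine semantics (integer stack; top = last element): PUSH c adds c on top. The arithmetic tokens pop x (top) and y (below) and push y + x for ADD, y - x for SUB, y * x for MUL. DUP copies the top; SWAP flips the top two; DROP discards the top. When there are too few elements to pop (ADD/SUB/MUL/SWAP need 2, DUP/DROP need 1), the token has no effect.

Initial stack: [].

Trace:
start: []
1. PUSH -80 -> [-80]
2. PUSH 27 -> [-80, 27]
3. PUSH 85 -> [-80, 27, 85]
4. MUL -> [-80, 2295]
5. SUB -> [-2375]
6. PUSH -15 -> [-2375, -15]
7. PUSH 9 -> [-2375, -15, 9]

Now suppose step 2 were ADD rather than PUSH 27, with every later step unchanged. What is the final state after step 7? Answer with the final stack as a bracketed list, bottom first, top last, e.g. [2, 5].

(re-executing from step 2 with the substitution; state before step 2: [-80])
2. ADD -> [-80]
3. PUSH 85 -> [-80, 85]
4. MUL -> [-6800]
5. SUB -> [-6800]
6. PUSH -15 -> [-6800, -15]
7. PUSH 9 -> [-6800, -15, 9]

[-6800, -15, 9]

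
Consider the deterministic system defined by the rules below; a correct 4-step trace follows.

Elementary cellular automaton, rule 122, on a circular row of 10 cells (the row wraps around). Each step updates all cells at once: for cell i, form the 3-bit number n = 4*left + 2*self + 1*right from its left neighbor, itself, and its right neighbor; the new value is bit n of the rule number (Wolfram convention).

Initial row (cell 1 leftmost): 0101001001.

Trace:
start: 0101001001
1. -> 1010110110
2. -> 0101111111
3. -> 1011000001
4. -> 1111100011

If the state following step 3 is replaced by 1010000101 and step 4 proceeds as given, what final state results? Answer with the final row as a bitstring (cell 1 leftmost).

state after step 3 := 1010000101
4. -> 1101001011

1101001011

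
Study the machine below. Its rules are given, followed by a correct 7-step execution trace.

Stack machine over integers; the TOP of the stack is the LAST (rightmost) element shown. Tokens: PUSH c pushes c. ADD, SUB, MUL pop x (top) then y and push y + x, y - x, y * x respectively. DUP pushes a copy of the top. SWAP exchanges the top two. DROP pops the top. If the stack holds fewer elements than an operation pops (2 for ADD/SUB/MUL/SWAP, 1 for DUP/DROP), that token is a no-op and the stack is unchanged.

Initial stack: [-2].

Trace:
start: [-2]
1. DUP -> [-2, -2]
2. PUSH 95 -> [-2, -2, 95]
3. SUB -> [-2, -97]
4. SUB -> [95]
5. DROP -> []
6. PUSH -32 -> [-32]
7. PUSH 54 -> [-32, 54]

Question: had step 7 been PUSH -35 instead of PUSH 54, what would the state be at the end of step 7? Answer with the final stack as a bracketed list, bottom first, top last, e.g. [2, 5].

[-32, -35]

(re-executing from step 7 with the substitution; state before step 7: [-32])
7. PUSH -35 -> [-32, -35]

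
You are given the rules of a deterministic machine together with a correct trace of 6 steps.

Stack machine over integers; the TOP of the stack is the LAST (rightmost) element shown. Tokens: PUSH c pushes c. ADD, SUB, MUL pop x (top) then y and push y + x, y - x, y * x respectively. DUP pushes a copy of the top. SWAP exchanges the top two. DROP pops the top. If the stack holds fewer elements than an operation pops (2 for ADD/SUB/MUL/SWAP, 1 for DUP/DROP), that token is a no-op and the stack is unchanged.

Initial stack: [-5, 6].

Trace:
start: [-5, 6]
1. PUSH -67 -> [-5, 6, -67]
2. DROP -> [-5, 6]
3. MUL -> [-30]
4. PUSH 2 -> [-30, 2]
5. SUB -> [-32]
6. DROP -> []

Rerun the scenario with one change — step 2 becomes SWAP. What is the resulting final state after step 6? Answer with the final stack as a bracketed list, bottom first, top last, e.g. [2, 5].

[-5]

(re-executing from step 2 with the substitution; state before step 2: [-5, 6, -67])
2. SWAP -> [-5, -67, 6]
3. MUL -> [-5, -402]
4. PUSH 2 -> [-5, -402, 2]
5. SUB -> [-5, -404]
6. DROP -> [-5]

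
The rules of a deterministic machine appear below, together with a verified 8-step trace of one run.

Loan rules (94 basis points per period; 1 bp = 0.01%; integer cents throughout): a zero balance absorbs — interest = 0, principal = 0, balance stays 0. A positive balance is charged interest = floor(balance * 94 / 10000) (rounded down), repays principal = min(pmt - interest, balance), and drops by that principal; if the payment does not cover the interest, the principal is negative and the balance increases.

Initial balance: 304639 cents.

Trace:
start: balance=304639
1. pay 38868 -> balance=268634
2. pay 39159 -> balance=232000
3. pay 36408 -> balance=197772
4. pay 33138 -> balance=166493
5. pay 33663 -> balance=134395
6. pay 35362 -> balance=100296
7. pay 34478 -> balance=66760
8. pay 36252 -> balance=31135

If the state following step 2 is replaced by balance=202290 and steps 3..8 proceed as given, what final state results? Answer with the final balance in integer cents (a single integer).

0

state after step 2 := balance=202290
3. pay 36408 -> balance=167783
4. pay 33138 -> balance=136222
5. pay 33663 -> balance=103839
6. pay 35362 -> balance=69453
7. pay 34478 -> balance=35627
8. pay 36252 -> balance=0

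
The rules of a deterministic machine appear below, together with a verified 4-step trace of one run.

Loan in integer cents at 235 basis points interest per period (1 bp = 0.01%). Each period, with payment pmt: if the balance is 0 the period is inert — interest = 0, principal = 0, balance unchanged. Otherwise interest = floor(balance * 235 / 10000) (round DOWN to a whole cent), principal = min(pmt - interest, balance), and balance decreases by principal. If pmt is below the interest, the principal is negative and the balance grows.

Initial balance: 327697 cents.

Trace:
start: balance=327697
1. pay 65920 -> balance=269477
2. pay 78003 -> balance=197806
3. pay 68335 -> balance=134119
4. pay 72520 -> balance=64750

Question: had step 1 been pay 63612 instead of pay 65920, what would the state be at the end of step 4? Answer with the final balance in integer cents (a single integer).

67224

(re-executing from step 1 with the substitution; state before step 1: balance=327697)
1. pay 63612 -> balance=271785
2. pay 78003 -> balance=200168
3. pay 68335 -> balance=136536
4. pay 72520 -> balance=67224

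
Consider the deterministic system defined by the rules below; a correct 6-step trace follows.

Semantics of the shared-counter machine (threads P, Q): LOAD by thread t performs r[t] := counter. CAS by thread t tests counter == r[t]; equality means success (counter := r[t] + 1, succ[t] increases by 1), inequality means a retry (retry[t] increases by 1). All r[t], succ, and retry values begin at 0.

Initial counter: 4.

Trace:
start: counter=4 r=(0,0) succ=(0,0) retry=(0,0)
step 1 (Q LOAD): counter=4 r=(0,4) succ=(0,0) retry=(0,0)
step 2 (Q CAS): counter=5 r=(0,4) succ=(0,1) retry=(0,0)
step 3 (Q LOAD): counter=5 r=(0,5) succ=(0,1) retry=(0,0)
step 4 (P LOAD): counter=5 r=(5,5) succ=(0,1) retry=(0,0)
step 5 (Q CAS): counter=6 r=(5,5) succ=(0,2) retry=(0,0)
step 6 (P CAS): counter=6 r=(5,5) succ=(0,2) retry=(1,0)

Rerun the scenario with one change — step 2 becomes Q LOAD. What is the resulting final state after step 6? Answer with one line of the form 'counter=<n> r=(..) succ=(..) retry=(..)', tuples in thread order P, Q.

counter=5 r=(4,4) succ=(0,1) retry=(1,0)

(re-executing from step 2 with the substitution; state before step 2: counter=4 r=(0,4) succ=(0,0) retry=(0,0))
step 2 (Q LOAD): counter=4 r=(0,4) succ=(0,0) retry=(0,0)
step 3 (Q LOAD): counter=4 r=(0,4) succ=(0,0) retry=(0,0)
step 4 (P LOAD): counter=4 r=(4,4) succ=(0,0) retry=(0,0)
step 5 (Q CAS): counter=5 r=(4,4) succ=(0,1) retry=(0,0)
step 6 (P CAS): counter=5 r=(4,4) succ=(0,1) retry=(1,0)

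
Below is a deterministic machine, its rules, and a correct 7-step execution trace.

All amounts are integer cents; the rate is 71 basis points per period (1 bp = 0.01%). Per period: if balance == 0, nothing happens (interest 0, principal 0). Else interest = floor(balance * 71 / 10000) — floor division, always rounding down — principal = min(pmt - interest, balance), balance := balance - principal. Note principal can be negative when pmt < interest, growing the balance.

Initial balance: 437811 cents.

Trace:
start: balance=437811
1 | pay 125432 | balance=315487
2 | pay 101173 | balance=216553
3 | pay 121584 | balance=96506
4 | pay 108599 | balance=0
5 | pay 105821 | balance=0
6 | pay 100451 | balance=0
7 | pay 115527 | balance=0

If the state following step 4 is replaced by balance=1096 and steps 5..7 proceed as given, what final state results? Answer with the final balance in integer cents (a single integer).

0

state after step 4 := balance=1096
5 | pay 105821 | balance=0
6 | pay 100451 | balance=0
7 | pay 115527 | balance=0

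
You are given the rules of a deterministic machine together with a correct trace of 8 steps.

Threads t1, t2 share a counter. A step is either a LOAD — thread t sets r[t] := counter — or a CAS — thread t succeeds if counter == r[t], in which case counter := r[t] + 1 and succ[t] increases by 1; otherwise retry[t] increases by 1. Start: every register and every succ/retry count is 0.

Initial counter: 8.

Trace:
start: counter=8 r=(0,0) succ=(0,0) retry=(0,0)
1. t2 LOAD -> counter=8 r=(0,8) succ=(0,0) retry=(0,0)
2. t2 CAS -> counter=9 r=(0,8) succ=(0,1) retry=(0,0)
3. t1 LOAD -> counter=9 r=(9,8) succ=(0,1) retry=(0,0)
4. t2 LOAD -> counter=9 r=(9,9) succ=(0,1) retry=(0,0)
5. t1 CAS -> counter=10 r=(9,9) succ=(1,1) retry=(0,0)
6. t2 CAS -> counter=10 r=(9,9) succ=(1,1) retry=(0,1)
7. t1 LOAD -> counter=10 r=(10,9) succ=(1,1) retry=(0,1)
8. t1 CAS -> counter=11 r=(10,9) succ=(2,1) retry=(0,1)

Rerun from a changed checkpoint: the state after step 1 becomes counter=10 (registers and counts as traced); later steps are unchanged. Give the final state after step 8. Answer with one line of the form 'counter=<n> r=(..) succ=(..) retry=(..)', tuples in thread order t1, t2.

state after step 1 := counter=10 r=(0,8) succ=(0,0) retry=(0,0)
2. t2 CAS -> counter=10 r=(0,8) succ=(0,0) retry=(0,1)
3. t1 LOAD -> counter=10 r=(10,8) succ=(0,0) retry=(0,1)
4. t2 LOAD -> counter=10 r=(10,10) succ=(0,0) retry=(0,1)
5. t1 CAS -> counter=11 r=(10,10) succ=(1,0) retry=(0,1)
6. t2 CAS -> counter=11 r=(10,10) succ=(1,0) retry=(0,2)
7. t1 LOAD -> counter=11 r=(11,10) succ=(1,0) retry=(0,2)
8. t1 CAS -> counter=12 r=(11,10) succ=(2,0) retry=(0,2)

counter=12 r=(11,10) succ=(2,0) retry=(0,2)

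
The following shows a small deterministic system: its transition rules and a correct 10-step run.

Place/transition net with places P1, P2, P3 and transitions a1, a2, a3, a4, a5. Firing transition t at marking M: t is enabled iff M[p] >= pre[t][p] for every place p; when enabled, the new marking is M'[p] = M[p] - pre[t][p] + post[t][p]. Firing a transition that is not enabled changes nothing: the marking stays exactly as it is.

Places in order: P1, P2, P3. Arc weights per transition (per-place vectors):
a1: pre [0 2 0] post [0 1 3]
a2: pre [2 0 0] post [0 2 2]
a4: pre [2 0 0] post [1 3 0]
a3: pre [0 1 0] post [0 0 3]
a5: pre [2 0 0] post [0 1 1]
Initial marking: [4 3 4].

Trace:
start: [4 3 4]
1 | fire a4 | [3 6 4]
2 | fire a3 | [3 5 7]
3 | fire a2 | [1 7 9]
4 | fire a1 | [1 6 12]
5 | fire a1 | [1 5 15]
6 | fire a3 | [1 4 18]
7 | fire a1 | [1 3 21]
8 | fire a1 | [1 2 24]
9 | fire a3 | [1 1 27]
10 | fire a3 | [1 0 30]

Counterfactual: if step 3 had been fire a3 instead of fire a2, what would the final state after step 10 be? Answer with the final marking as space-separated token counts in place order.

3 0 22

(re-executing from step 3 with the substitution; state before step 3: [3 5 7])
3 | fire a3 | [3 4 10]
4 | fire a1 | [3 3 13]
5 | fire a1 | [3 2 16]
6 | fire a3 | [3 1 19]
7 | fire a1 | [3 1 19]
8 | fire a1 | [3 1 19]
9 | fire a3 | [3 0 22]
10 | fire a3 | [3 0 22]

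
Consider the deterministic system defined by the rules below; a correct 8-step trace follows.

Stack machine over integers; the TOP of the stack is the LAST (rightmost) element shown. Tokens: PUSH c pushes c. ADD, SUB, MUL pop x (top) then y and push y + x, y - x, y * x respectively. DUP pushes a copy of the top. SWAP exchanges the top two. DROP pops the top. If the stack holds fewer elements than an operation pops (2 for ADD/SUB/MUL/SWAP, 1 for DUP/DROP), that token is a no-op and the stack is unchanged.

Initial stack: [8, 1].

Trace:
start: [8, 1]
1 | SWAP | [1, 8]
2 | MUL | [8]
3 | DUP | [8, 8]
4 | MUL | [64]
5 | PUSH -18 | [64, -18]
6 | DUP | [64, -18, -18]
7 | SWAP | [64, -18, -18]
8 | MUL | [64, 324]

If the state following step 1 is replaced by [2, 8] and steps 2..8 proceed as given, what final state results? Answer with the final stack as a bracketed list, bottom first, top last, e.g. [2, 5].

[256, 324]

state after step 1 := [2, 8]
2 | MUL | [16]
3 | DUP | [16, 16]
4 | MUL | [256]
5 | PUSH -18 | [256, -18]
6 | DUP | [256, -18, -18]
7 | SWAP | [256, -18, -18]
8 | MUL | [256, 324]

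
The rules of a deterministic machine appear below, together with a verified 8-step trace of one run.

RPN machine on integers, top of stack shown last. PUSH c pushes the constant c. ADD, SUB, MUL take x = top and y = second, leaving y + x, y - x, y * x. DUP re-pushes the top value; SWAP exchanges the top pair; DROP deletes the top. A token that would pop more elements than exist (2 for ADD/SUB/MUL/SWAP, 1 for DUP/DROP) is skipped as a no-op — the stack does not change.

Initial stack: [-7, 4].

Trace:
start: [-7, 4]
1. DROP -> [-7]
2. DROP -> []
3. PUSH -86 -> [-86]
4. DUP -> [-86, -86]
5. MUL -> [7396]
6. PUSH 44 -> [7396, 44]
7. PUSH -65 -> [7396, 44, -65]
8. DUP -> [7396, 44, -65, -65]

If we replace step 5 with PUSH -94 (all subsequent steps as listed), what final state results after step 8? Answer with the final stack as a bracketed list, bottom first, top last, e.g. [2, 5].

[-86, -86, -94, 44, -65, -65]

(re-executing from step 5 with the substitution; state before step 5: [-86, -86])
5. PUSH -94 -> [-86, -86, -94]
6. PUSH 44 -> [-86, -86, -94, 44]
7. PUSH -65 -> [-86, -86, -94, 44, -65]
8. DUP -> [-86, -86, -94, 44, -65, -65]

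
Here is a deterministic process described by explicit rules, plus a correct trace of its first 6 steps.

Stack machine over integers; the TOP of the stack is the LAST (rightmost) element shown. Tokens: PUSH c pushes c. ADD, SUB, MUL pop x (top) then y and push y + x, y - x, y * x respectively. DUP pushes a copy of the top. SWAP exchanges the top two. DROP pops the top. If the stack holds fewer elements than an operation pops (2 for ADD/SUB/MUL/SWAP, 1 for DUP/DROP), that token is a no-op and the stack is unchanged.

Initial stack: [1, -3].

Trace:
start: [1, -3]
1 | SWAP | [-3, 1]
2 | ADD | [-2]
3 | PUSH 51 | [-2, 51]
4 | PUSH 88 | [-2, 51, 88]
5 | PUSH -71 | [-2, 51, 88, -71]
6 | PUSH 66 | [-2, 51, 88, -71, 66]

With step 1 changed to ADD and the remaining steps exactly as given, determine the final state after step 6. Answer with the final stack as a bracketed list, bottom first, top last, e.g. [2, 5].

(re-executing from step 1 with the substitution; state before step 1: [1, -3])
1 | ADD | [-2]
2 | ADD | [-2]
3 | PUSH 51 | [-2, 51]
4 | PUSH 88 | [-2, 51, 88]
5 | PUSH -71 | [-2, 51, 88, -71]
6 | PUSH 66 | [-2, 51, 88, -71, 66]

[-2, 51, 88, -71, 66]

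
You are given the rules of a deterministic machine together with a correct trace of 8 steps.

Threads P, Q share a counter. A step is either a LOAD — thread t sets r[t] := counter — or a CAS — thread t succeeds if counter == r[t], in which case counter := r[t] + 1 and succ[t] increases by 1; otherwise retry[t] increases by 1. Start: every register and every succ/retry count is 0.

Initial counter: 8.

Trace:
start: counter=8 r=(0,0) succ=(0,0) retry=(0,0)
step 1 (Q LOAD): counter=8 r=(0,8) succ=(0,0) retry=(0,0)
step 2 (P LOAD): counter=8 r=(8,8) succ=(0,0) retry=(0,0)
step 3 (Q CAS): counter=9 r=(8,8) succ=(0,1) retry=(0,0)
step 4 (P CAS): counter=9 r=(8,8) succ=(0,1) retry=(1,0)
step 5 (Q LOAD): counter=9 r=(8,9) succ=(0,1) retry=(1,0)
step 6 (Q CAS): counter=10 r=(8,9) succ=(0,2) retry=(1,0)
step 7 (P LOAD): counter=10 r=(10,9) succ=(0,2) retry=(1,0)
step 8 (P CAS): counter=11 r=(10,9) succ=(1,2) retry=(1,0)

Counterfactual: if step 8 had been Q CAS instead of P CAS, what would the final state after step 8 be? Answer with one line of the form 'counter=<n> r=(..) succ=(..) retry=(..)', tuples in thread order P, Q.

(re-executing from step 8 with the substitution; state before step 8: counter=10 r=(10,9) succ=(0,2) retry=(1,0))
step 8 (Q CAS): counter=10 r=(10,9) succ=(0,2) retry=(1,1)

counter=10 r=(10,9) succ=(0,2) retry=(1,1)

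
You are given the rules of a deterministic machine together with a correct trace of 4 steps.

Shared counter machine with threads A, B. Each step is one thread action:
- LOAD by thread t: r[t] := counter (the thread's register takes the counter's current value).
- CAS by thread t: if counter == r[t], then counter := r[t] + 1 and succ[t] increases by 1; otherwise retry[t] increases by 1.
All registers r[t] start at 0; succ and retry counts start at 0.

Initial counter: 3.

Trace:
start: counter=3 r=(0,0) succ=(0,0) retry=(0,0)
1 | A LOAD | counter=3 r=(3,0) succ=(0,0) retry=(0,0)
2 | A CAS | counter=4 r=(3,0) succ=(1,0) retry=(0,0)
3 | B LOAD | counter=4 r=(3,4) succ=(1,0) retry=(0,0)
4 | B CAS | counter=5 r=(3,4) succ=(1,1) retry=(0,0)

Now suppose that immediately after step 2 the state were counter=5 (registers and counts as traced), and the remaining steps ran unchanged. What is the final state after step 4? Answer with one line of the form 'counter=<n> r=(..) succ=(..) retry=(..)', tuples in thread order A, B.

state after step 2 := counter=5 r=(3,0) succ=(1,0) retry=(0,0)
3 | B LOAD | counter=5 r=(3,5) succ=(1,0) retry=(0,0)
4 | B CAS | counter=6 r=(3,5) succ=(1,1) retry=(0,0)

counter=6 r=(3,5) succ=(1,1) retry=(0,0)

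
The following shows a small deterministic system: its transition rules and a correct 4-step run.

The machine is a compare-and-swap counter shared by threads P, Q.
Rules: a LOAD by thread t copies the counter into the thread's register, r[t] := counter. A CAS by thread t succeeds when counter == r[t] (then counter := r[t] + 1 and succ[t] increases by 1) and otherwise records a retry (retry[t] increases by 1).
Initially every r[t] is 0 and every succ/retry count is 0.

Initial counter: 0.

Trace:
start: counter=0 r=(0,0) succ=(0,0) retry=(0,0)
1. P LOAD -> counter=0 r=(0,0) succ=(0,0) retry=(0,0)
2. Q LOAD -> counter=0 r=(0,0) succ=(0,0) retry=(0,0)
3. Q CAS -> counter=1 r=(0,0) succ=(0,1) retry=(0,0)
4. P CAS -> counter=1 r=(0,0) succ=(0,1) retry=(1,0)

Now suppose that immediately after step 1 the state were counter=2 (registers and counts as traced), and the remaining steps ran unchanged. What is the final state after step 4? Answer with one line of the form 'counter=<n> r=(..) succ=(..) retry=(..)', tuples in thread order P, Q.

counter=3 r=(0,2) succ=(0,1) retry=(1,0)

state after step 1 := counter=2 r=(0,0) succ=(0,0) retry=(0,0)
2. Q LOAD -> counter=2 r=(0,2) succ=(0,0) retry=(0,0)
3. Q CAS -> counter=3 r=(0,2) succ=(0,1) retry=(0,0)
4. P CAS -> counter=3 r=(0,2) succ=(0,1) retry=(1,0)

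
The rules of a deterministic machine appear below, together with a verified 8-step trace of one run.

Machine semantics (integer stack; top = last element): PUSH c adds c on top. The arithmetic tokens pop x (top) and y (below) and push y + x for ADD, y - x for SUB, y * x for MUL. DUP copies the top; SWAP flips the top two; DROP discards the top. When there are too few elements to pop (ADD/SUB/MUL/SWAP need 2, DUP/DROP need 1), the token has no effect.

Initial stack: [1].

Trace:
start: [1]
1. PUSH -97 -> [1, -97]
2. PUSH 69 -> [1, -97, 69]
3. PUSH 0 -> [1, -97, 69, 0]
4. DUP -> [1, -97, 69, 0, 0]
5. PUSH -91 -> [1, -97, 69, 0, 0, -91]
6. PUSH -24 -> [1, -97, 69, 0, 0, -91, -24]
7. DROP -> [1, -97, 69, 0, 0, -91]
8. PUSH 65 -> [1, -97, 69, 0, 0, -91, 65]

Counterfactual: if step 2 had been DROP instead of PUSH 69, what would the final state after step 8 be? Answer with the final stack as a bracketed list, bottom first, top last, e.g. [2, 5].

[1, 0, 0, -91, 65]

(re-executing from step 2 with the substitution; state before step 2: [1, -97])
2. DROP -> [1]
3. PUSH 0 -> [1, 0]
4. DUP -> [1, 0, 0]
5. PUSH -91 -> [1, 0, 0, -91]
6. PUSH -24 -> [1, 0, 0, -91, -24]
7. DROP -> [1, 0, 0, -91]
8. PUSH 65 -> [1, 0, 0, -91, 65]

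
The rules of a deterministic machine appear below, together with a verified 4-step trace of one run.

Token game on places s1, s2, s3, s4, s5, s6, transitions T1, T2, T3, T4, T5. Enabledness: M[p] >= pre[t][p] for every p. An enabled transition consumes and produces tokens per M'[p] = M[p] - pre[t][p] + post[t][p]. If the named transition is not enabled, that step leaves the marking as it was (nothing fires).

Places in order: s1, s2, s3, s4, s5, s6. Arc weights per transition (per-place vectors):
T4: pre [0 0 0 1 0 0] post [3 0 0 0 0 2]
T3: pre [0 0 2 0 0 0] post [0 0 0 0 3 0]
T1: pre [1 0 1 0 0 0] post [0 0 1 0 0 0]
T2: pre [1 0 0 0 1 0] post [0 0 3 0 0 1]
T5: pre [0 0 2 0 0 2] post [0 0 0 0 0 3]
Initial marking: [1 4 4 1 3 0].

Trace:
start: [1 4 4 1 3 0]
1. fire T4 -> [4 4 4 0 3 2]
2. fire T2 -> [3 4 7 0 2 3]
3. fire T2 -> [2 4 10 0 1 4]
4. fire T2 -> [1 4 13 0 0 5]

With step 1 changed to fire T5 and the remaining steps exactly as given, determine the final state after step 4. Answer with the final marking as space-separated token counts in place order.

(re-executing from step 1 with the substitution; state before step 1: [1 4 4 1 3 0])
1. fire T5 -> [1 4 4 1 3 0]
2. fire T2 -> [0 4 7 1 2 1]
3. fire T2 -> [0 4 7 1 2 1]
4. fire T2 -> [0 4 7 1 2 1]

0 4 7 1 2 1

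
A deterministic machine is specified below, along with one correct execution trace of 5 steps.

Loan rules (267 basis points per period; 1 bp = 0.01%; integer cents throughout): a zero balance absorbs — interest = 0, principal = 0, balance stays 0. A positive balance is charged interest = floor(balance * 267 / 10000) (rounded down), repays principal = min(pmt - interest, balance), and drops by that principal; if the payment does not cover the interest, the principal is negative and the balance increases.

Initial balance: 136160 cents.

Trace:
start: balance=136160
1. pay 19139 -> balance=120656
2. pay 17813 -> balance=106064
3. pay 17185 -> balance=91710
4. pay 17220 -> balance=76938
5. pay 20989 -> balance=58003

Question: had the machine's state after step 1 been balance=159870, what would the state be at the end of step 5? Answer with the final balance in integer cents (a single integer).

101576

state after step 1 := balance=159870
2. pay 17813 -> balance=146325
3. pay 17185 -> balance=133046
4. pay 17220 -> balance=119378
5. pay 20989 -> balance=101576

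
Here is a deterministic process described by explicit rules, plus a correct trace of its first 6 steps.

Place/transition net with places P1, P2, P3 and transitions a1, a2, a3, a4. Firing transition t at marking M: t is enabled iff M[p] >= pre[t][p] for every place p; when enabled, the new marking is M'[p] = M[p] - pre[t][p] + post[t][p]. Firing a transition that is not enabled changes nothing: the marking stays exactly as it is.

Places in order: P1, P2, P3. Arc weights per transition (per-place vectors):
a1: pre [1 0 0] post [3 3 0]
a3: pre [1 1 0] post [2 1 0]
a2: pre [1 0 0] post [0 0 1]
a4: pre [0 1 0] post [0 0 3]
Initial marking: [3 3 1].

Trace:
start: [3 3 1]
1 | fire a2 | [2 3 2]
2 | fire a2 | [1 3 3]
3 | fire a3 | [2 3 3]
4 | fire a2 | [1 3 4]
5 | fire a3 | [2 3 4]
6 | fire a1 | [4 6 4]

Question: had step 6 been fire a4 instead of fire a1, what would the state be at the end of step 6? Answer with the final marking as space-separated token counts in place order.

(re-executing from step 6 with the substitution; state before step 6: [2 3 4])
6 | fire a4 | [2 2 7]

2 2 7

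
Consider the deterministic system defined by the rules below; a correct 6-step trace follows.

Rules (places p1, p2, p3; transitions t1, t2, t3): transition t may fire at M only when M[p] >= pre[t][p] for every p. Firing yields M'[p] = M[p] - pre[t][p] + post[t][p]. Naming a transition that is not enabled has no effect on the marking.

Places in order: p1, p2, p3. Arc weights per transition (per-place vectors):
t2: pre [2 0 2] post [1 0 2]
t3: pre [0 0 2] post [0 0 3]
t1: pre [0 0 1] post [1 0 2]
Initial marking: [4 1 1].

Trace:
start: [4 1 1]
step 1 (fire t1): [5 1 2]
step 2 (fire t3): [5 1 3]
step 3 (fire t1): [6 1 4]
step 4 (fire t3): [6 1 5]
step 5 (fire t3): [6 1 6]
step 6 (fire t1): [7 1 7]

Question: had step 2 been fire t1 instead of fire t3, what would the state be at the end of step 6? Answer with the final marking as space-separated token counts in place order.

(re-executing from step 2 with the substitution; state before step 2: [5 1 2])
step 2 (fire t1): [6 1 3]
step 3 (fire t1): [7 1 4]
step 4 (fire t3): [7 1 5]
step 5 (fire t3): [7 1 6]
step 6 (fire t1): [8 1 7]

8 1 7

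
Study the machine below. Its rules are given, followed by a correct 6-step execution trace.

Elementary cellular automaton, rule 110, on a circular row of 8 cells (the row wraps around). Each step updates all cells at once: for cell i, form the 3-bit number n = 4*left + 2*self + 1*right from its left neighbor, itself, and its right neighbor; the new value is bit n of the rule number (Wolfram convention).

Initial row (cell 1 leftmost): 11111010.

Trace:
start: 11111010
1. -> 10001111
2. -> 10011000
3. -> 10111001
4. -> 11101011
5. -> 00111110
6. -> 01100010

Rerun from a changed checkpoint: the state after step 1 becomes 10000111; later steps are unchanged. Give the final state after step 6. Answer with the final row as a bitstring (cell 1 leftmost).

10000101

state after step 1 := 10000111
2. -> 10001100
3. -> 10011101
4. -> 10110111
5. -> 11111100
6. -> 10000101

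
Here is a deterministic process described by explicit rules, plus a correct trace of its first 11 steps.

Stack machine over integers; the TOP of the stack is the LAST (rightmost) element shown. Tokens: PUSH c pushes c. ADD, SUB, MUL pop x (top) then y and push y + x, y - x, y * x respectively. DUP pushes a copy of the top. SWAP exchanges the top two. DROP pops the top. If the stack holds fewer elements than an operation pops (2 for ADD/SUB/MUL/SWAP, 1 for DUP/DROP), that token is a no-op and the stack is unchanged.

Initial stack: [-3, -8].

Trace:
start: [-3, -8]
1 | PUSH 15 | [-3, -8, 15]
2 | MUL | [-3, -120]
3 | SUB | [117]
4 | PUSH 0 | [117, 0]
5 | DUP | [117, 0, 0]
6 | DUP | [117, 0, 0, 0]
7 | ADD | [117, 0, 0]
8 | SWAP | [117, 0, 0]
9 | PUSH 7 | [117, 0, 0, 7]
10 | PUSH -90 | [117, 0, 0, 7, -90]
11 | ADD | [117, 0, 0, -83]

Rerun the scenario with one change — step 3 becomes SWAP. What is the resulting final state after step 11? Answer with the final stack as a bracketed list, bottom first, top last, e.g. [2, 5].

(re-executing from step 3 with the substitution; state before step 3: [-3, -120])
3 | SWAP | [-120, -3]
4 | PUSH 0 | [-120, -3, 0]
5 | DUP | [-120, -3, 0, 0]
6 | DUP | [-120, -3, 0, 0, 0]
7 | ADD | [-120, -3, 0, 0]
8 | SWAP | [-120, -3, 0, 0]
9 | PUSH 7 | [-120, -3, 0, 0, 7]
10 | PUSH -90 | [-120, -3, 0, 0, 7, -90]
11 | ADD | [-120, -3, 0, 0, -83]

[-120, -3, 0, 0, -83]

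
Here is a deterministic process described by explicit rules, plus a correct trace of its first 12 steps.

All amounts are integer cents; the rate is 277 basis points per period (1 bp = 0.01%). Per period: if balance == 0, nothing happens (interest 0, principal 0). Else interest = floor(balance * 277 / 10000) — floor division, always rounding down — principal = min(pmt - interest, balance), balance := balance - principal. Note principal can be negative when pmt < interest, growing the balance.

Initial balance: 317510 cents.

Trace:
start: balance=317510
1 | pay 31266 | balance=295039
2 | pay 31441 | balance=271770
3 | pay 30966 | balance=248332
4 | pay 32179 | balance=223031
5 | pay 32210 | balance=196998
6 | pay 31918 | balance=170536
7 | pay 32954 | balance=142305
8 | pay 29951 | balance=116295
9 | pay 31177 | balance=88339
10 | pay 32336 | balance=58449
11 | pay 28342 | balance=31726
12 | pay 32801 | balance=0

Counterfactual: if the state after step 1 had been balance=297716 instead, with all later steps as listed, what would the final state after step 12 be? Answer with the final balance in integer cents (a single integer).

state after step 1 := balance=297716
2 | pay 31441 | balance=274521
3 | pay 30966 | balance=251159
4 | pay 32179 | balance=225937
5 | pay 32210 | balance=199985
6 | pay 31918 | balance=173606
7 | pay 32954 | balance=145460
8 | pay 29951 | balance=119538
9 | pay 31177 | balance=91672
10 | pay 32336 | balance=61875
11 | pay 28342 | balance=35246
12 | pay 32801 | balance=3421

3421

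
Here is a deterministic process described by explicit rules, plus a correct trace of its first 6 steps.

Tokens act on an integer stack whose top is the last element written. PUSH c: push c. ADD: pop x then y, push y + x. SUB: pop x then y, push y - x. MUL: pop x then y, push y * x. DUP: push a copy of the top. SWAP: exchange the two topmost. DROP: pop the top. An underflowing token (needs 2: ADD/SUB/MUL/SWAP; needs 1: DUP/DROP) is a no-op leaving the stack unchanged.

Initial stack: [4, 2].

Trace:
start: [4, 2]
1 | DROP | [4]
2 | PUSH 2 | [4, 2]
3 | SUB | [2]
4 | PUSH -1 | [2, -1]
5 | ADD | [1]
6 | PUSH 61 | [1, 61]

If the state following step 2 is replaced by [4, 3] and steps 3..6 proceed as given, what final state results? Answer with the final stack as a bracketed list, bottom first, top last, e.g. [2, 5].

[0, 61]

state after step 2 := [4, 3]
3 | SUB | [1]
4 | PUSH -1 | [1, -1]
5 | ADD | [0]
6 | PUSH 61 | [0, 61]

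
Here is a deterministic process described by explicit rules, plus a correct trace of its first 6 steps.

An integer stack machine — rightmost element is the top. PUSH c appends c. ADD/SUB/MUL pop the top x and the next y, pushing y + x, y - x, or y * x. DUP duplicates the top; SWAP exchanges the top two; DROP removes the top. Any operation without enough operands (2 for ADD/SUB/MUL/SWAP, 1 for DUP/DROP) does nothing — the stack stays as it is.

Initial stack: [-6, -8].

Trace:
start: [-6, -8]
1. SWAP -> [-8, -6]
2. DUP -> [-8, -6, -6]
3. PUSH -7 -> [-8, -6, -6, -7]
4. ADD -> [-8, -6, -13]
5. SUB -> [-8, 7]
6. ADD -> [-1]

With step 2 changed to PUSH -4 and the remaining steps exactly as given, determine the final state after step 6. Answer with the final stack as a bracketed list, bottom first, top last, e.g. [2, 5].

(re-executing from step 2 with the substitution; state before step 2: [-8, -6])
2. PUSH -4 -> [-8, -6, -4]
3. PUSH -7 -> [-8, -6, -4, -7]
4. ADD -> [-8, -6, -11]
5. SUB -> [-8, 5]
6. ADD -> [-3]

[-3]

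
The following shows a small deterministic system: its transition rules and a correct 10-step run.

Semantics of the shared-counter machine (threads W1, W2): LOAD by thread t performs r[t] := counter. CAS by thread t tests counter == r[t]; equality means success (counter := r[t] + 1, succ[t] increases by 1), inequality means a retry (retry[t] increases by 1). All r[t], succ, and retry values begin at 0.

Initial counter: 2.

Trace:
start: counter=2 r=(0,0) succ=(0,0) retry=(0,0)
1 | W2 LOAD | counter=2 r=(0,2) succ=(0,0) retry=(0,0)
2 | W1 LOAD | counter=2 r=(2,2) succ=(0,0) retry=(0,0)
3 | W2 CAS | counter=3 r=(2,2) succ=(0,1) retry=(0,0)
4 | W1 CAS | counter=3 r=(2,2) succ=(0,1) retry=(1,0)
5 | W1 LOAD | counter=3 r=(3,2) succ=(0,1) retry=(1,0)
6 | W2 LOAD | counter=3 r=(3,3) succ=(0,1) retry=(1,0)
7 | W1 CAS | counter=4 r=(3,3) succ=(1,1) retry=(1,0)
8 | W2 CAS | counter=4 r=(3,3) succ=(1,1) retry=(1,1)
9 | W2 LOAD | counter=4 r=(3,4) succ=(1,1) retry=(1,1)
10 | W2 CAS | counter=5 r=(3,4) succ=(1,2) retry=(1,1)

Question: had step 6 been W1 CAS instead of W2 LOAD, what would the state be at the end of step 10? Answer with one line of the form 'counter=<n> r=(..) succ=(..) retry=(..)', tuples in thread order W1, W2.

(re-executing from step 6 with the substitution; state before step 6: counter=3 r=(3,2) succ=(0,1) retry=(1,0))
6 | W1 CAS | counter=4 r=(3,2) succ=(1,1) retry=(1,0)
7 | W1 CAS | counter=4 r=(3,2) succ=(1,1) retry=(2,0)
8 | W2 CAS | counter=4 r=(3,2) succ=(1,1) retry=(2,1)
9 | W2 LOAD | counter=4 r=(3,4) succ=(1,1) retry=(2,1)
10 | W2 CAS | counter=5 r=(3,4) succ=(1,2) retry=(2,1)

counter=5 r=(3,4) succ=(1,2) retry=(2,1)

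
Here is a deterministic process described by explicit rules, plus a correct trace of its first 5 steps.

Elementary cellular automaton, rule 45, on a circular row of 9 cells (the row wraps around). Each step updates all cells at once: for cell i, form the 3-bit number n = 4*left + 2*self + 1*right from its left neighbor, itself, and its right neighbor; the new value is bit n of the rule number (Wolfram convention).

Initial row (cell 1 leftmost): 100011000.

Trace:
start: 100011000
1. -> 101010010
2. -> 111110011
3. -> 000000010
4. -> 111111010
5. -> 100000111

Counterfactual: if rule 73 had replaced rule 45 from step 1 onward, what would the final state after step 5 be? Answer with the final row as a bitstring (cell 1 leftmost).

001011010

(re-executing steps 1..5 under rule 73; state before step 1: 100011000)
1. -> 001011010
2. -> 100011000
3. -> 001011010
4. -> 100011000
5. -> 001011010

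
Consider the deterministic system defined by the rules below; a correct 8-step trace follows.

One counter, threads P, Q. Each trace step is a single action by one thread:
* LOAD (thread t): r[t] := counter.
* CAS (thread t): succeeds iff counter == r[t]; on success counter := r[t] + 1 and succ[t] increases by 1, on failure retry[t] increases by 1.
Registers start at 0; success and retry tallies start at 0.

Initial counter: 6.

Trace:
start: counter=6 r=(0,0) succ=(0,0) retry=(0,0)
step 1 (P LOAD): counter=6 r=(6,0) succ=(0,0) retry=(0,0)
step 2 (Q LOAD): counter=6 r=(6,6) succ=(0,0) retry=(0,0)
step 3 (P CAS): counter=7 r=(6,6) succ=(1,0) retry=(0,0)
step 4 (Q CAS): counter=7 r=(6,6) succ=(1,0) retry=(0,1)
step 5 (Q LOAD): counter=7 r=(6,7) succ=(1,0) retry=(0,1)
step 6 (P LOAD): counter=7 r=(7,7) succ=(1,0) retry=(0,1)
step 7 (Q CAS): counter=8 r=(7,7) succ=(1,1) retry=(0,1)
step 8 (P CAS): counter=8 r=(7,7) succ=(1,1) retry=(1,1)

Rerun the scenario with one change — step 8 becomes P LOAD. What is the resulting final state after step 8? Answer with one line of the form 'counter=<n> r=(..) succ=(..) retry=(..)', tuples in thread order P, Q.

(re-executing from step 8 with the substitution; state before step 8: counter=8 r=(7,7) succ=(1,1) retry=(0,1))
step 8 (P LOAD): counter=8 r=(8,7) succ=(1,1) retry=(0,1)

counter=8 r=(8,7) succ=(1,1) retry=(0,1)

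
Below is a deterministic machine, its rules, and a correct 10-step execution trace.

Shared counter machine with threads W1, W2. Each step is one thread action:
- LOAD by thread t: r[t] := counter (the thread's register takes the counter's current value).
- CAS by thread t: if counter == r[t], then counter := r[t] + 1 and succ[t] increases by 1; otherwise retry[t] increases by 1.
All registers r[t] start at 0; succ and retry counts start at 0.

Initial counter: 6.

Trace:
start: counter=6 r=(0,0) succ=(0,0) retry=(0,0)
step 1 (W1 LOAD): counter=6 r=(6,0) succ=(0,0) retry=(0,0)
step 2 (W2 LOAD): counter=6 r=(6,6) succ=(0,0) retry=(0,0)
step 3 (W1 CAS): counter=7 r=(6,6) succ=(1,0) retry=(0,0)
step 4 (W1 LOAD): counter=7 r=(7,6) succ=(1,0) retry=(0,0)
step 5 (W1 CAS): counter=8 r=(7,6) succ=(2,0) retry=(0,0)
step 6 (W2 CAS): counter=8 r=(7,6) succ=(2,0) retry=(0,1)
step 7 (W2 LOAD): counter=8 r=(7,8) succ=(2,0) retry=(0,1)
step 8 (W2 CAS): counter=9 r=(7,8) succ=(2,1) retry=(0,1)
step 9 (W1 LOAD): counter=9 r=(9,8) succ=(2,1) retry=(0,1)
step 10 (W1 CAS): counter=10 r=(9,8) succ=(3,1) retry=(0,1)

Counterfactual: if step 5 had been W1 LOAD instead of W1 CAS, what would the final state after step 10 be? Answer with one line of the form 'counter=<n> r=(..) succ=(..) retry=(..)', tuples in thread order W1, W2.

(re-executing from step 5 with the substitution; state before step 5: counter=7 r=(7,6) succ=(1,0) retry=(0,0))
step 5 (W1 LOAD): counter=7 r=(7,6) succ=(1,0) retry=(0,0)
step 6 (W2 CAS): counter=7 r=(7,6) succ=(1,0) retry=(0,1)
step 7 (W2 LOAD): counter=7 r=(7,7) succ=(1,0) retry=(0,1)
step 8 (W2 CAS): counter=8 r=(7,7) succ=(1,1) retry=(0,1)
step 9 (W1 LOAD): counter=8 r=(8,7) succ=(1,1) retry=(0,1)
step 10 (W1 CAS): counter=9 r=(8,7) succ=(2,1) retry=(0,1)

counter=9 r=(8,7) succ=(2,1) retry=(0,1)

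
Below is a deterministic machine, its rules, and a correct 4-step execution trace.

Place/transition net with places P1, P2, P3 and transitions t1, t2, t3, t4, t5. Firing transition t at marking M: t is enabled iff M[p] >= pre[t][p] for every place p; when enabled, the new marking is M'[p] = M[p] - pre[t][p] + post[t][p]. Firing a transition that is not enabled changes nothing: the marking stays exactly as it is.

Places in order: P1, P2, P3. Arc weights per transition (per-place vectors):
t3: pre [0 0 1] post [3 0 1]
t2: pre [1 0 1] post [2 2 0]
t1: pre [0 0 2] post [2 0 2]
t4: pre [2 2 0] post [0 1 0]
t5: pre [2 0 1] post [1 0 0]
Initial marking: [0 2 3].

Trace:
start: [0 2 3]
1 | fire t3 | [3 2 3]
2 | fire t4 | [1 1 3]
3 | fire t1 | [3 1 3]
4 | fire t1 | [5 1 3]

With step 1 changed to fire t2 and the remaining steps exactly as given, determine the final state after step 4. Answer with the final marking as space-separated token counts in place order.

(re-executing from step 1 with the substitution; state before step 1: [0 2 3])
1 | fire t2 | [0 2 3]
2 | fire t4 | [0 2 3]
3 | fire t1 | [2 2 3]
4 | fire t1 | [4 2 3]

4 2 3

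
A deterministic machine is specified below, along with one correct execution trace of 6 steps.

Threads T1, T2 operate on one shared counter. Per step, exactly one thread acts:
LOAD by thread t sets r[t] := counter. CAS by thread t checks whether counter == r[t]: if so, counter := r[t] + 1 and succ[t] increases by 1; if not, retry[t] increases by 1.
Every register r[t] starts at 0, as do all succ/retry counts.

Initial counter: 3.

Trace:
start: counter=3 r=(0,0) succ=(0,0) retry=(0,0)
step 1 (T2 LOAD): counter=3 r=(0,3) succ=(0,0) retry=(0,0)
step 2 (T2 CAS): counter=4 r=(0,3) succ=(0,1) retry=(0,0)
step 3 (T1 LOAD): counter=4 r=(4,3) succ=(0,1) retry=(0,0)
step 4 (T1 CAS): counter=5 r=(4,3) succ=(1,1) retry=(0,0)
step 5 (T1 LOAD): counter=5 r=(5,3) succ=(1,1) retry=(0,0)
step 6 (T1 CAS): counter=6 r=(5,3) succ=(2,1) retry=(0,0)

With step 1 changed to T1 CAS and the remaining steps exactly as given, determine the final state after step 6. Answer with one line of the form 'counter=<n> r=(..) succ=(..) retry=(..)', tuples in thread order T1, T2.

(re-executing from step 1 with the substitution; state before step 1: counter=3 r=(0,0) succ=(0,0) retry=(0,0))
step 1 (T1 CAS): counter=3 r=(0,0) succ=(0,0) retry=(1,0)
step 2 (T2 CAS): counter=3 r=(0,0) succ=(0,0) retry=(1,1)
step 3 (T1 LOAD): counter=3 r=(3,0) succ=(0,0) retry=(1,1)
step 4 (T1 CAS): counter=4 r=(3,0) succ=(1,0) retry=(1,1)
step 5 (T1 LOAD): counter=4 r=(4,0) succ=(1,0) retry=(1,1)
step 6 (T1 CAS): counter=5 r=(4,0) succ=(2,0) retry=(1,1)

counter=5 r=(4,0) succ=(2,0) retry=(1,1)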